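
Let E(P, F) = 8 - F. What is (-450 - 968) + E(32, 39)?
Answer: -1449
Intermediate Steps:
(-450 - 968) + E(32, 39) = (-450 - 968) + (8 - 1*39) = -1418 + (8 - 39) = -1418 - 31 = -1449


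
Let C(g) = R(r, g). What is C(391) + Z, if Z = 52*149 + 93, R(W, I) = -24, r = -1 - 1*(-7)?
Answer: 7817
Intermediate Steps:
r = 6 (r = -1 + 7 = 6)
Z = 7841 (Z = 7748 + 93 = 7841)
C(g) = -24
C(391) + Z = -24 + 7841 = 7817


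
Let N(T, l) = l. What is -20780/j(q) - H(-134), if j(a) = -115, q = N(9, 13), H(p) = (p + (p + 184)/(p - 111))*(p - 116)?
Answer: -37608356/1127 ≈ -33370.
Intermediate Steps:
H(p) = (-116 + p)*(p + (184 + p)/(-111 + p)) (H(p) = (p + (184 + p)/(-111 + p))*(-116 + p) = (-116 + p)*(p + (184 + p)/(-111 + p)))
q = 13
-20780/j(q) - H(-134) = -20780/(-115) - (-21344 + (-134)³ - 226*(-134)² + 12944*(-134))/(-111 - 134) = -20780*(-1/115) - (-21344 - 2406104 - 226*17956 - 1734496)/(-245) = 4156/23 - (-1)*(-21344 - 2406104 - 4058056 - 1734496)/245 = 4156/23 - (-1)*(-8220000)/245 = 4156/23 - 1*1644000/49 = 4156/23 - 1644000/49 = -37608356/1127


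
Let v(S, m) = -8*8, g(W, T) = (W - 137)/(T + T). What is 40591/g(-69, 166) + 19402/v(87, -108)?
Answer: -216618595/3296 ≈ -65722.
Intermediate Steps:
g(W, T) = (-137 + W)/(2*T) (g(W, T) = (-137 + W)/((2*T)) = (-137 + W)*(1/(2*T)) = (-137 + W)/(2*T))
v(S, m) = -64
40591/g(-69, 166) + 19402/v(87, -108) = 40591/(((½)*(-137 - 69)/166)) + 19402/(-64) = 40591/(((½)*(1/166)*(-206))) + 19402*(-1/64) = 40591/(-103/166) - 9701/32 = 40591*(-166/103) - 9701/32 = -6738106/103 - 9701/32 = -216618595/3296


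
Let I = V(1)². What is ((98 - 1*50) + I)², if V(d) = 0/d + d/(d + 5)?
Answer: 2989441/1296 ≈ 2306.7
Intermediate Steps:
V(d) = d/(5 + d) (V(d) = 0 + d/(5 + d) = d/(5 + d))
I = 1/36 (I = (1/(5 + 1))² = (1/6)² = (1*(⅙))² = (⅙)² = 1/36 ≈ 0.027778)
((98 - 1*50) + I)² = ((98 - 1*50) + 1/36)² = ((98 - 50) + 1/36)² = (48 + 1/36)² = (1729/36)² = 2989441/1296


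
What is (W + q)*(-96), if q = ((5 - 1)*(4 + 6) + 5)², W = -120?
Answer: -182880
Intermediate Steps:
q = 2025 (q = (4*10 + 5)² = (40 + 5)² = 45² = 2025)
(W + q)*(-96) = (-120 + 2025)*(-96) = 1905*(-96) = -182880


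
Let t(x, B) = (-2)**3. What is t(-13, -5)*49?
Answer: -392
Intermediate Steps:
t(x, B) = -8
t(-13, -5)*49 = -8*49 = -392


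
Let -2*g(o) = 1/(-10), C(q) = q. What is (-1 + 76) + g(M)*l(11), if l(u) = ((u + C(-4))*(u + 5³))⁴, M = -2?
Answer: 205346735479/5 ≈ 4.1069e+10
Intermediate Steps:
g(o) = 1/20 (g(o) = -½/(-10) = -½*(-⅒) = 1/20)
l(u) = (-4 + u)⁴*(125 + u)⁴ (l(u) = ((u - 4)*(u + 5³))⁴ = ((-4 + u)*(u + 125))⁴ = ((-4 + u)*(125 + u))⁴ = (-4 + u)⁴*(125 + u)⁴)
(-1 + 76) + g(M)*l(11) = (-1 + 76) + ((-4 + 11)⁴*(125 + 11)⁴)/20 = 75 + (7⁴*136⁴)/20 = 75 + (2401*342102016)/20 = 75 + (1/20)*821386940416 = 75 + 205346735104/5 = 205346735479/5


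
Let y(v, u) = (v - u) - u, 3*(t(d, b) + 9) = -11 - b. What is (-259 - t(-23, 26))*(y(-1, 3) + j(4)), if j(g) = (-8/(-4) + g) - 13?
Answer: 9982/3 ≈ 3327.3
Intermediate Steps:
t(d, b) = -38/3 - b/3 (t(d, b) = -9 + (-11 - b)/3 = -9 + (-11/3 - b/3) = -38/3 - b/3)
y(v, u) = v - 2*u
j(g) = -11 + g (j(g) = (-8*(-1/4) + g) - 13 = (2 + g) - 13 = -11 + g)
(-259 - t(-23, 26))*(y(-1, 3) + j(4)) = (-259 - (-38/3 - 1/3*26))*((-1 - 2*3) + (-11 + 4)) = (-259 - (-38/3 - 26/3))*((-1 - 6) - 7) = (-259 - 1*(-64/3))*(-7 - 7) = (-259 + 64/3)*(-14) = -713/3*(-14) = 9982/3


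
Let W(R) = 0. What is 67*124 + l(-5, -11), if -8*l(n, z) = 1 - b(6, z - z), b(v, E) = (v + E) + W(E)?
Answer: 66469/8 ≈ 8308.6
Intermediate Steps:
b(v, E) = E + v (b(v, E) = (v + E) + 0 = (E + v) + 0 = E + v)
l(n, z) = 5/8 (l(n, z) = -(1 - ((z - z) + 6))/8 = -(1 - (0 + 6))/8 = -(1 - 1*6)/8 = -(1 - 6)/8 = -⅛*(-5) = 5/8)
67*124 + l(-5, -11) = 67*124 + 5/8 = 8308 + 5/8 = 66469/8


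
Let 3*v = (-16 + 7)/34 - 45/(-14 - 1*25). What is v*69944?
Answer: 4581332/221 ≈ 20730.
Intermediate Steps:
v = 131/442 (v = ((-16 + 7)/34 - 45/(-14 - 1*25))/3 = (-9*1/34 - 45/(-14 - 25))/3 = (-9/34 - 45/(-39))/3 = (-9/34 - 45*(-1/39))/3 = (-9/34 + 15/13)/3 = (⅓)*(393/442) = 131/442 ≈ 0.29638)
v*69944 = (131/442)*69944 = 4581332/221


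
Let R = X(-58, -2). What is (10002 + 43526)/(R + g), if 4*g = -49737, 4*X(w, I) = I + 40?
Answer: -214112/49699 ≈ -4.3082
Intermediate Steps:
X(w, I) = 10 + I/4 (X(w, I) = (I + 40)/4 = (40 + I)/4 = 10 + I/4)
R = 19/2 (R = 10 + (¼)*(-2) = 10 - ½ = 19/2 ≈ 9.5000)
g = -49737/4 (g = (¼)*(-49737) = -49737/4 ≈ -12434.)
(10002 + 43526)/(R + g) = (10002 + 43526)/(19/2 - 49737/4) = 53528/(-49699/4) = 53528*(-4/49699) = -214112/49699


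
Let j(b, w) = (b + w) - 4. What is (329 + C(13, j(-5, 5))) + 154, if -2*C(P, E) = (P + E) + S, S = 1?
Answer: 478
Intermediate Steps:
j(b, w) = -4 + b + w
C(P, E) = -1/2 - E/2 - P/2 (C(P, E) = -((P + E) + 1)/2 = -((E + P) + 1)/2 = -(1 + E + P)/2 = -1/2 - E/2 - P/2)
(329 + C(13, j(-5, 5))) + 154 = (329 + (-1/2 - (-4 - 5 + 5)/2 - 1/2*13)) + 154 = (329 + (-1/2 - 1/2*(-4) - 13/2)) + 154 = (329 + (-1/2 + 2 - 13/2)) + 154 = (329 - 5) + 154 = 324 + 154 = 478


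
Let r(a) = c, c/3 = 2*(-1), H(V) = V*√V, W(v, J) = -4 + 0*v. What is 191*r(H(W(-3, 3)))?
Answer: -1146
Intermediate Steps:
W(v, J) = -4 (W(v, J) = -4 + 0 = -4)
H(V) = V^(3/2)
c = -6 (c = 3*(2*(-1)) = 3*(-2) = -6)
r(a) = -6
191*r(H(W(-3, 3))) = 191*(-6) = -1146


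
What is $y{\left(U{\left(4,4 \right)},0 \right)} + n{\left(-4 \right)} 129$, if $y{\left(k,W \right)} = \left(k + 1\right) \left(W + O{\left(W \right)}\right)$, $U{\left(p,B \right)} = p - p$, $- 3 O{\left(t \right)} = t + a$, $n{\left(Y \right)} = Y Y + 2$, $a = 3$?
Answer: $2321$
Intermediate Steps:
$n{\left(Y \right)} = 2 + Y^{2}$ ($n{\left(Y \right)} = Y^{2} + 2 = 2 + Y^{2}$)
$O{\left(t \right)} = -1 - \frac{t}{3}$ ($O{\left(t \right)} = - \frac{t + 3}{3} = - \frac{3 + t}{3} = -1 - \frac{t}{3}$)
$U{\left(p,B \right)} = 0$
$y{\left(k,W \right)} = \left(1 + k\right) \left(-1 + \frac{2 W}{3}\right)$ ($y{\left(k,W \right)} = \left(k + 1\right) \left(W - \left(1 + \frac{W}{3}\right)\right) = \left(1 + k\right) \left(-1 + \frac{2 W}{3}\right)$)
$y{\left(U{\left(4,4 \right)},0 \right)} + n{\left(-4 \right)} 129 = \left(-1 - 0 + \frac{2}{3} \cdot 0 + \frac{2}{3} \cdot 0 \cdot 0\right) + \left(2 + \left(-4\right)^{2}\right) 129 = \left(-1 + 0 + 0 + 0\right) + \left(2 + 16\right) 129 = -1 + 18 \cdot 129 = -1 + 2322 = 2321$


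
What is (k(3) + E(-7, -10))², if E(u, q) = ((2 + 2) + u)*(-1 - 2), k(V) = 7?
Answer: 256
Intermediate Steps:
E(u, q) = -12 - 3*u (E(u, q) = (4 + u)*(-3) = -12 - 3*u)
(k(3) + E(-7, -10))² = (7 + (-12 - 3*(-7)))² = (7 + (-12 + 21))² = (7 + 9)² = 16² = 256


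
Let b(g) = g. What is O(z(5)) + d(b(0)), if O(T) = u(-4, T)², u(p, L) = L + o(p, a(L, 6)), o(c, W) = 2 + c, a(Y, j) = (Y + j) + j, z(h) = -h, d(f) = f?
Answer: 49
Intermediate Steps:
a(Y, j) = Y + 2*j
u(p, L) = 2 + L + p (u(p, L) = L + (2 + p) = 2 + L + p)
O(T) = (-2 + T)² (O(T) = (2 + T - 4)² = (-2 + T)²)
O(z(5)) + d(b(0)) = (-2 - 1*5)² + 0 = (-2 - 5)² + 0 = (-7)² + 0 = 49 + 0 = 49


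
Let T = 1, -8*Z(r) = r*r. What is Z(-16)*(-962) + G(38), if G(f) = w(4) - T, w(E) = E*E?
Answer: 30799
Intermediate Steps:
Z(r) = -r²/8 (Z(r) = -r*r/8 = -r²/8)
w(E) = E²
G(f) = 15 (G(f) = 4² - 1*1 = 16 - 1 = 15)
Z(-16)*(-962) + G(38) = -⅛*(-16)²*(-962) + 15 = -⅛*256*(-962) + 15 = -32*(-962) + 15 = 30784 + 15 = 30799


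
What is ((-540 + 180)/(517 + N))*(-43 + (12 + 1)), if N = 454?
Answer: 10800/971 ≈ 11.123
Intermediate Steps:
((-540 + 180)/(517 + N))*(-43 + (12 + 1)) = ((-540 + 180)/(517 + 454))*(-43 + (12 + 1)) = (-360/971)*(-43 + 13) = -360*1/971*(-30) = -360/971*(-30) = 10800/971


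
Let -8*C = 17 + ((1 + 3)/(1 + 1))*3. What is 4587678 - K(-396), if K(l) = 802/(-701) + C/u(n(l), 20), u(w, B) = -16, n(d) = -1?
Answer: 411643258117/89728 ≈ 4.5877e+6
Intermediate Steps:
C = -23/8 (C = -(17 + ((1 + 3)/(1 + 1))*3)/8 = -(17 + (4/2)*3)/8 = -(17 + (4*(½))*3)/8 = -(17 + 2*3)/8 = -(17 + 6)/8 = -⅛*23 = -23/8 ≈ -2.8750)
K(l) = -86533/89728 (K(l) = 802/(-701) - 23/8/(-16) = 802*(-1/701) - 23/8*(-1/16) = -802/701 + 23/128 = -86533/89728)
4587678 - K(-396) = 4587678 - 1*(-86533/89728) = 4587678 + 86533/89728 = 411643258117/89728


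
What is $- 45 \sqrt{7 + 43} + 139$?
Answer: $139 - 225 \sqrt{2} \approx -179.2$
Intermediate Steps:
$- 45 \sqrt{7 + 43} + 139 = - 45 \sqrt{50} + 139 = - 45 \cdot 5 \sqrt{2} + 139 = - 225 \sqrt{2} + 139 = 139 - 225 \sqrt{2}$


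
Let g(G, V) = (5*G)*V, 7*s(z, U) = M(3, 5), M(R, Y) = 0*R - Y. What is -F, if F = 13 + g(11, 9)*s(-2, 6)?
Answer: 2384/7 ≈ 340.57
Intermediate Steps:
M(R, Y) = -Y (M(R, Y) = 0 - Y = -Y)
s(z, U) = -5/7 (s(z, U) = (-1*5)/7 = (⅐)*(-5) = -5/7)
g(G, V) = 5*G*V
F = -2384/7 (F = 13 + (5*11*9)*(-5/7) = 13 + 495*(-5/7) = 13 - 2475/7 = -2384/7 ≈ -340.57)
-F = -1*(-2384/7) = 2384/7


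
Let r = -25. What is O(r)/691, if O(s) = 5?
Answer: 5/691 ≈ 0.0072359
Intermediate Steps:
O(r)/691 = 5/691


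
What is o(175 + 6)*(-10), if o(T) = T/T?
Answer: -10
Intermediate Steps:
o(T) = 1
o(175 + 6)*(-10) = 1*(-10) = -10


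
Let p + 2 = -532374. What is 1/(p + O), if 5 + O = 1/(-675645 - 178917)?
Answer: -854562/454952572123 ≈ -1.8784e-6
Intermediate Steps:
p = -532376 (p = -2 - 532374 = -532376)
O = -4272811/854562 (O = -5 + 1/(-675645 - 178917) = -5 + 1/(-854562) = -5 - 1/854562 = -4272811/854562 ≈ -5.0000)
1/(p + O) = 1/(-532376 - 4272811/854562) = 1/(-454952572123/854562) = -854562/454952572123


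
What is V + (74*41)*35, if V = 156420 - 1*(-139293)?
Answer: 401903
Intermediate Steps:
V = 295713 (V = 156420 + 139293 = 295713)
V + (74*41)*35 = 295713 + (74*41)*35 = 295713 + 3034*35 = 295713 + 106190 = 401903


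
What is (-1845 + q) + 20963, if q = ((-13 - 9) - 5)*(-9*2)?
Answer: 19604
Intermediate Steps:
q = 486 (q = (-22 - 5)*(-18) = -27*(-18) = 486)
(-1845 + q) + 20963 = (-1845 + 486) + 20963 = -1359 + 20963 = 19604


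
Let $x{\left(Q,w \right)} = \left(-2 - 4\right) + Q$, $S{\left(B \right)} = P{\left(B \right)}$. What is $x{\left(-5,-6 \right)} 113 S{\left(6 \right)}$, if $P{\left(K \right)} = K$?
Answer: $-7458$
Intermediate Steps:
$S{\left(B \right)} = B$
$x{\left(Q,w \right)} = -6 + Q$
$x{\left(-5,-6 \right)} 113 S{\left(6 \right)} = \left(-6 - 5\right) 113 \cdot 6 = \left(-11\right) 113 \cdot 6 = \left(-1243\right) 6 = -7458$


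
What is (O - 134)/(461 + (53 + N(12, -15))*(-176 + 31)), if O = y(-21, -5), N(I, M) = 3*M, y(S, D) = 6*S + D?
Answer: 265/699 ≈ 0.37911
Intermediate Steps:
y(S, D) = D + 6*S
O = -131 (O = -5 + 6*(-21) = -5 - 126 = -131)
(O - 134)/(461 + (53 + N(12, -15))*(-176 + 31)) = (-131 - 134)/(461 + (53 + 3*(-15))*(-176 + 31)) = -265/(461 + (53 - 45)*(-145)) = -265/(461 + 8*(-145)) = -265/(461 - 1160) = -265/(-699) = -265*(-1/699) = 265/699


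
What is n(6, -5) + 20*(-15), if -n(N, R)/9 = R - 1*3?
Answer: -228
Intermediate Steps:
n(N, R) = 27 - 9*R (n(N, R) = -9*(R - 1*3) = -9*(R - 3) = -9*(-3 + R) = 27 - 9*R)
n(6, -5) + 20*(-15) = (27 - 9*(-5)) + 20*(-15) = (27 + 45) - 300 = 72 - 300 = -228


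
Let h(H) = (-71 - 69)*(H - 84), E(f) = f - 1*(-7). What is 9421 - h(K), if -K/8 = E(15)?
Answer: -26979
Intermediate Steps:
E(f) = 7 + f (E(f) = f + 7 = 7 + f)
K = -176 (K = -8*(7 + 15) = -8*22 = -176)
h(H) = 11760 - 140*H (h(H) = -140*(-84 + H) = 11760 - 140*H)
9421 - h(K) = 9421 - (11760 - 140*(-176)) = 9421 - (11760 + 24640) = 9421 - 1*36400 = 9421 - 36400 = -26979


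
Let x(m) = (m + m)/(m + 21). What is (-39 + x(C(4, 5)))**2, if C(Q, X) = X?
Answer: 252004/169 ≈ 1491.1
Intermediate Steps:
x(m) = 2*m/(21 + m) (x(m) = (2*m)/(21 + m) = 2*m/(21 + m))
(-39 + x(C(4, 5)))**2 = (-39 + 2*5/(21 + 5))**2 = (-39 + 2*5/26)**2 = (-39 + 2*5*(1/26))**2 = (-39 + 5/13)**2 = (-502/13)**2 = 252004/169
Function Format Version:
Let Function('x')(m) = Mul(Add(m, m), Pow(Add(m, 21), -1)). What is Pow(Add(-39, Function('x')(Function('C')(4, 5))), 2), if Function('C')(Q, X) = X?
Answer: Rational(252004, 169) ≈ 1491.1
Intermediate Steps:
Function('x')(m) = Mul(2, m, Pow(Add(21, m), -1)) (Function('x')(m) = Mul(Mul(2, m), Pow(Add(21, m), -1)) = Mul(2, m, Pow(Add(21, m), -1)))
Pow(Add(-39, Function('x')(Function('C')(4, 5))), 2) = Pow(Add(-39, Mul(2, 5, Pow(Add(21, 5), -1))), 2) = Pow(Add(-39, Mul(2, 5, Pow(26, -1))), 2) = Pow(Add(-39, Mul(2, 5, Rational(1, 26))), 2) = Pow(Add(-39, Rational(5, 13)), 2) = Pow(Rational(-502, 13), 2) = Rational(252004, 169)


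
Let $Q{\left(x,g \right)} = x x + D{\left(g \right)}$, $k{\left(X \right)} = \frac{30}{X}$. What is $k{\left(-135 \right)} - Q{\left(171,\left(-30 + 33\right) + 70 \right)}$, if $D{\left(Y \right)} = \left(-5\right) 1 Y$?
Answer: $- \frac{259886}{9} \approx -28876.0$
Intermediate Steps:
$D{\left(Y \right)} = - 5 Y$
$Q{\left(x,g \right)} = x^{2} - 5 g$ ($Q{\left(x,g \right)} = x x - 5 g = x^{2} - 5 g$)
$k{\left(-135 \right)} - Q{\left(171,\left(-30 + 33\right) + 70 \right)} = \frac{30}{-135} - \left(171^{2} - 5 \left(\left(-30 + 33\right) + 70\right)\right) = 30 \left(- \frac{1}{135}\right) - \left(29241 - 5 \left(3 + 70\right)\right) = - \frac{2}{9} - \left(29241 - 365\right) = - \frac{2}{9} - 28876 = - \frac{259886}{9}$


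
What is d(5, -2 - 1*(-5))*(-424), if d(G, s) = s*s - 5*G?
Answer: 6784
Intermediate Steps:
d(G, s) = s**2 - 5*G
d(5, -2 - 1*(-5))*(-424) = ((-2 - 1*(-5))**2 - 5*5)*(-424) = ((-2 + 5)**2 - 25)*(-424) = (3**2 - 25)*(-424) = (9 - 25)*(-424) = -16*(-424) = 6784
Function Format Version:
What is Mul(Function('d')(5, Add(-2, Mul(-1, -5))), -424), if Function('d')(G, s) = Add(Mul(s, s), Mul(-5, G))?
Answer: 6784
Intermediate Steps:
Function('d')(G, s) = Add(Pow(s, 2), Mul(-5, G))
Mul(Function('d')(5, Add(-2, Mul(-1, -5))), -424) = Mul(Add(Pow(Add(-2, Mul(-1, -5)), 2), Mul(-5, 5)), -424) = Mul(Add(Pow(Add(-2, 5), 2), -25), -424) = Mul(Add(Pow(3, 2), -25), -424) = Mul(Add(9, -25), -424) = Mul(-16, -424) = 6784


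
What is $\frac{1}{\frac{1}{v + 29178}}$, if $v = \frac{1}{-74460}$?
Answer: $\frac{2172593879}{74460} \approx 29178.0$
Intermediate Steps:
$v = - \frac{1}{74460} \approx -1.343 \cdot 10^{-5}$
$\frac{1}{\frac{1}{v + 29178}} = \frac{1}{\frac{1}{- \frac{1}{74460} + 29178}} = \frac{1}{\frac{1}{\frac{2172593879}{74460}}} = \frac{1}{\frac{74460}{2172593879}} = \frac{2172593879}{74460}$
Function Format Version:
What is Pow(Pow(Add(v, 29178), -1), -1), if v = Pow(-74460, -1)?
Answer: Rational(2172593879, 74460) ≈ 29178.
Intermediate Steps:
v = Rational(-1, 74460) ≈ -1.3430e-5
Pow(Pow(Add(v, 29178), -1), -1) = Pow(Pow(Add(Rational(-1, 74460), 29178), -1), -1) = Pow(Pow(Rational(2172593879, 74460), -1), -1) = Pow(Rational(74460, 2172593879), -1) = Rational(2172593879, 74460)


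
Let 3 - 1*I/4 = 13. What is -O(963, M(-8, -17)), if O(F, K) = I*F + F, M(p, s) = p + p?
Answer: 37557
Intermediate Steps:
I = -40 (I = 12 - 4*13 = 12 - 52 = -40)
M(p, s) = 2*p
O(F, K) = -39*F (O(F, K) = -40*F + F = -39*F)
-O(963, M(-8, -17)) = -(-39)*963 = -1*(-37557) = 37557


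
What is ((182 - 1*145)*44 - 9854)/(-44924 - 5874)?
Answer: 4113/25399 ≈ 0.16194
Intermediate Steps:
((182 - 1*145)*44 - 9854)/(-44924 - 5874) = ((182 - 145)*44 - 9854)/(-50798) = (37*44 - 9854)*(-1/50798) = (1628 - 9854)*(-1/50798) = -8226*(-1/50798) = 4113/25399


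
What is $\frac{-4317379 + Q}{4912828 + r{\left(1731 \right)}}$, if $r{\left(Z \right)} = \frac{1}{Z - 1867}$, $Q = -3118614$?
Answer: $- \frac{1011295048}{668144607} \approx -1.5136$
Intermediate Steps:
$r{\left(Z \right)} = \frac{1}{-1867 + Z}$
$\frac{-4317379 + Q}{4912828 + r{\left(1731 \right)}} = \frac{-4317379 - 3118614}{4912828 + \frac{1}{-1867 + 1731}} = - \frac{7435993}{4912828 + \frac{1}{-136}} = - \frac{7435993}{4912828 - \frac{1}{136}} = - \frac{7435993}{\frac{668144607}{136}} = \left(-7435993\right) \frac{136}{668144607} = - \frac{1011295048}{668144607}$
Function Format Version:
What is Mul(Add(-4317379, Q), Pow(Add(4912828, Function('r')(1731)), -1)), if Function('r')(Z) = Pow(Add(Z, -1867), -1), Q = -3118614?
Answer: Rational(-1011295048, 668144607) ≈ -1.5136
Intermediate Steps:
Function('r')(Z) = Pow(Add(-1867, Z), -1)
Mul(Add(-4317379, Q), Pow(Add(4912828, Function('r')(1731)), -1)) = Mul(Add(-4317379, -3118614), Pow(Add(4912828, Pow(Add(-1867, 1731), -1)), -1)) = Mul(-7435993, Pow(Add(4912828, Pow(-136, -1)), -1)) = Mul(-7435993, Pow(Add(4912828, Rational(-1, 136)), -1)) = Mul(-7435993, Pow(Rational(668144607, 136), -1)) = Mul(-7435993, Rational(136, 668144607)) = Rational(-1011295048, 668144607)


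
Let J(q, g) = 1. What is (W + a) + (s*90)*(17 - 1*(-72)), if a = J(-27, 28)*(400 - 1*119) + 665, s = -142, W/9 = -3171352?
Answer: -29678642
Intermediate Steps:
W = -28542168 (W = 9*(-3171352) = -28542168)
a = 946 (a = 1*(400 - 1*119) + 665 = 1*(400 - 119) + 665 = 1*281 + 665 = 281 + 665 = 946)
(W + a) + (s*90)*(17 - 1*(-72)) = (-28542168 + 946) + (-142*90)*(17 - 1*(-72)) = -28541222 - 12780*(17 + 72) = -28541222 - 12780*89 = -28541222 - 1137420 = -29678642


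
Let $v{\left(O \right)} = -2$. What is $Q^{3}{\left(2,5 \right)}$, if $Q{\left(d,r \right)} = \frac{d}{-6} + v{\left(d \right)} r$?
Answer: $- \frac{29791}{27} \approx -1103.4$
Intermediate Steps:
$Q{\left(d,r \right)} = - 2 r - \frac{d}{6}$ ($Q{\left(d,r \right)} = \frac{d}{-6} - 2 r = - \frac{d}{6} - 2 r = - 2 r - \frac{d}{6}$)
$Q^{3}{\left(2,5 \right)} = \left(\left(-2\right) 5 - \frac{1}{3}\right)^{3} = \left(-10 - \frac{1}{3}\right)^{3} = \left(- \frac{31}{3}\right)^{3} = - \frac{29791}{27}$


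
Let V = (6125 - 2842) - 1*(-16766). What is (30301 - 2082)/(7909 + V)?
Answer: 28219/27958 ≈ 1.0093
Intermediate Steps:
V = 20049 (V = 3283 + 16766 = 20049)
(30301 - 2082)/(7909 + V) = (30301 - 2082)/(7909 + 20049) = 28219/27958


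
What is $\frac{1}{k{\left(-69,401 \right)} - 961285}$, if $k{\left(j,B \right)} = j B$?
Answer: $- \frac{1}{988954} \approx -1.0112 \cdot 10^{-6}$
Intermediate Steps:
$k{\left(j,B \right)} = B j$
$\frac{1}{k{\left(-69,401 \right)} - 961285} = \frac{1}{401 \left(-69\right) - 961285} = \frac{1}{-27669 - 961285} = \frac{1}{-988954} = - \frac{1}{988954}$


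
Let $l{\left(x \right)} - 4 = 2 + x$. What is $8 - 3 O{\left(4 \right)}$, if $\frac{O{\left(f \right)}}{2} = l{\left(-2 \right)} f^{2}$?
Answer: $-376$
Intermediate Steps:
$l{\left(x \right)} = 6 + x$ ($l{\left(x \right)} = 4 + \left(2 + x\right) = 6 + x$)
$O{\left(f \right)} = 8 f^{2}$ ($O{\left(f \right)} = 2 \left(6 - 2\right) f^{2} = 2 \cdot 4 f^{2} = 8 f^{2}$)
$8 - 3 O{\left(4 \right)} = 8 - 3 \cdot 8 \cdot 4^{2} = 8 - 3 \cdot 8 \cdot 16 = 8 - 384 = -376$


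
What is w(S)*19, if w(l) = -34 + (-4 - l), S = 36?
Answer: -1406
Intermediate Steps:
w(l) = -38 - l
w(S)*19 = (-38 - 1*36)*19 = (-38 - 36)*19 = -74*19 = -1406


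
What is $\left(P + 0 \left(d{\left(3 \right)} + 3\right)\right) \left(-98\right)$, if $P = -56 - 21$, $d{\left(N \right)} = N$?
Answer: $7546$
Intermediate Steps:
$P = -77$ ($P = -56 - 21 = -77$)
$\left(P + 0 \left(d{\left(3 \right)} + 3\right)\right) \left(-98\right) = \left(-77 + 0 \left(3 + 3\right)\right) \left(-98\right) = \left(-77 + 0 \cdot 6\right) \left(-98\right) = \left(-77 + 0\right) \left(-98\right) = \left(-77\right) \left(-98\right) = 7546$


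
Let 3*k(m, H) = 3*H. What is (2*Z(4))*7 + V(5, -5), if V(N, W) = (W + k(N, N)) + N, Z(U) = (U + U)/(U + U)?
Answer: 19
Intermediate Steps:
k(m, H) = H (k(m, H) = (3*H)/3 = H)
Z(U) = 1 (Z(U) = (2*U)/((2*U)) = (2*U)*(1/(2*U)) = 1)
V(N, W) = W + 2*N (V(N, W) = (W + N) + N = (N + W) + N = W + 2*N)
(2*Z(4))*7 + V(5, -5) = (2*1)*7 + (-5 + 2*5) = 2*7 + (-5 + 10) = 14 + 5 = 19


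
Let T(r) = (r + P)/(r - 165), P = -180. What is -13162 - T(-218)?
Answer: -5041444/383 ≈ -13163.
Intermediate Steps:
T(r) = (-180 + r)/(-165 + r) (T(r) = (r - 180)/(r - 165) = (-180 + r)/(-165 + r))
-13162 - T(-218) = -13162 - (-180 - 218)/(-165 - 218) = -13162 - (-398)/(-383) = -13162 - (-1)*(-398)/383 = -13162 - 1*398/383 = -13162 - 398/383 = -5041444/383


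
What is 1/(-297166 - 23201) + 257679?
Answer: 82551848192/320367 ≈ 2.5768e+5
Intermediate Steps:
1/(-297166 - 23201) + 257679 = 1/(-320367) + 257679 = -1/320367 + 257679 = 82551848192/320367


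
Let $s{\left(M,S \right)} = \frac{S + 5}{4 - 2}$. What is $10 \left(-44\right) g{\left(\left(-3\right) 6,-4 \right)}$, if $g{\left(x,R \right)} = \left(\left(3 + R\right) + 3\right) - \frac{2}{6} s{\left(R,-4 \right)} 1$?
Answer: $\frac{440}{3} \approx 146.67$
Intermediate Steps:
$s{\left(M,S \right)} = \frac{5}{2} + \frac{S}{2}$ ($s{\left(M,S \right)} = \frac{5 + S}{2} = \left(5 + S\right) \frac{1}{2} = \frac{5}{2} + \frac{S}{2}$)
$g{\left(x,R \right)} = -1 - \frac{R}{6}$ ($g{\left(x,R \right)} = \left(\left(3 + R\right) + 3\right) - \frac{2}{6} \left(\frac{5}{2} + \frac{1}{2} \left(-4\right)\right) 1 = \left(6 + R\right) \left(-2\right) \frac{1}{6} \left(\frac{5}{2} - 2\right) 1 = \left(6 + R\right) \left(- \frac{1}{3}\right) \frac{1}{2} \cdot 1 = \left(6 + R\right) \left(\left(- \frac{1}{6}\right) 1\right) = \left(6 + R\right) \left(- \frac{1}{6}\right) = -1 - \frac{R}{6}$)
$10 \left(-44\right) g{\left(\left(-3\right) 6,-4 \right)} = 10 \left(-44\right) \left(-1 - - \frac{2}{3}\right) = - 440 \left(-1 + \frac{2}{3}\right) = \left(-440\right) \left(- \frac{1}{3}\right) = \frac{440}{3}$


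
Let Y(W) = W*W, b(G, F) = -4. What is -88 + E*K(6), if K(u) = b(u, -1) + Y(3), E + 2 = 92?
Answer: 362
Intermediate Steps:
E = 90 (E = -2 + 92 = 90)
Y(W) = W²
K(u) = 5 (K(u) = -4 + 3² = -4 + 9 = 5)
-88 + E*K(6) = -88 + 90*5 = -88 + 450 = 362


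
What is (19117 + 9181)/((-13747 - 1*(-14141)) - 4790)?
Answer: -14149/2198 ≈ -6.4372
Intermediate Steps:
(19117 + 9181)/((-13747 - 1*(-14141)) - 4790) = 28298/((-13747 + 14141) - 4790) = 28298/(394 - 4790) = 28298/(-4396) = 28298*(-1/4396) = -14149/2198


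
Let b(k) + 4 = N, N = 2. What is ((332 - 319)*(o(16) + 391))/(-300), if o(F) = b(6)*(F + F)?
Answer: -1417/100 ≈ -14.170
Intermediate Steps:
b(k) = -2 (b(k) = -4 + 2 = -2)
o(F) = -4*F (o(F) = -2*(F + F) = -4*F)
((332 - 319)*(o(16) + 391))/(-300) = ((332 - 319)*(-4*16 + 391))/(-300) = (13*(-64 + 391))*(-1/300) = (13*327)*(-1/300) = 4251*(-1/300) = -1417/100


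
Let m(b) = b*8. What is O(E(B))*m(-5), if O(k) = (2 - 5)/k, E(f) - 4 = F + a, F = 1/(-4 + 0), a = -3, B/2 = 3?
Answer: 160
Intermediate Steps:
B = 6 (B = 2*3 = 6)
m(b) = 8*b
F = -¼ (F = 1/(-4) = -¼ ≈ -0.25000)
E(f) = ¾ (E(f) = 4 + (-¼ - 3) = 4 - 13/4 = ¾)
O(k) = -3/k
O(E(B))*m(-5) = (-3/¾)*(8*(-5)) = -3*4/3*(-40) = -4*(-40) = 160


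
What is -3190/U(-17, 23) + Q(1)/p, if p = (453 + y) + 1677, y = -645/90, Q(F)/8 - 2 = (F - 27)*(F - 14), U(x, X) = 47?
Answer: -848170/12737 ≈ -66.591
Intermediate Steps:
Q(F) = 16 + 8*(-27 + F)*(-14 + F) (Q(F) = 16 + 8*((F - 27)*(F - 14)) = 16 + 8*((-27 + F)*(-14 + F)) = 16 + 8*(-27 + F)*(-14 + F))
y = -43/6 (y = -645*1/90 = -43/6 ≈ -7.1667)
p = 12737/6 (p = (453 - 43/6) + 1677 = 2675/6 + 1677 = 12737/6 ≈ 2122.8)
-3190/U(-17, 23) + Q(1)/p = -3190/47 + (3040 - 328*1 + 8*1²)/(12737/6) = -3190*1/47 + (3040 - 328 + 8*1)*(6/12737) = -3190/47 + (3040 - 328 + 8)*(6/12737) = -3190/47 + 2720*(6/12737) = -3190/47 + 16320/12737 = -848170/12737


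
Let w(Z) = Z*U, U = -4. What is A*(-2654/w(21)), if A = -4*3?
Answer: -2654/7 ≈ -379.14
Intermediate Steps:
w(Z) = -4*Z (w(Z) = Z*(-4) = -4*Z)
A = -12
A*(-2654/w(21)) = -(-31848)/((-4*21)) = -(-31848)/(-84) = -(-31848)*(-1)/84 = -12*1327/42 = -2654/7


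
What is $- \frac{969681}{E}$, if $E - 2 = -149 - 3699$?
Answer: $\frac{323227}{1282} \approx 252.13$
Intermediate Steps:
$E = -3846$ ($E = 2 - 3848 = -3846$)
$- \frac{969681}{E} = - \frac{969681}{-3846} = \left(-969681\right) \left(- \frac{1}{3846}\right) = \frac{323227}{1282}$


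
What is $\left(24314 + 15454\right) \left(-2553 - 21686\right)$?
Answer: $-963936552$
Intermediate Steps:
$\left(24314 + 15454\right) \left(-2553 - 21686\right) = 39768 \left(-2553 - 21686\right) = 39768 \left(-24239\right) = -963936552$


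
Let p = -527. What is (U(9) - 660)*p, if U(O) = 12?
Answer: 341496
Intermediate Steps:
(U(9) - 660)*p = (12 - 660)*(-527) = -648*(-527) = 341496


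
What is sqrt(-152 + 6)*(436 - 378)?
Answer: 58*I*sqrt(146) ≈ 700.82*I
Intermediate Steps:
sqrt(-152 + 6)*(436 - 378) = sqrt(-146)*58 = (I*sqrt(146))*58 = 58*I*sqrt(146)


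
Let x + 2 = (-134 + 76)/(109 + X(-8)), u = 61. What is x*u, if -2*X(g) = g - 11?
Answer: -35990/237 ≈ -151.86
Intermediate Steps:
X(g) = 11/2 - g/2 (X(g) = -(g - 11)/2 = -(-11 + g)/2 = 11/2 - g/2)
x = -590/237 (x = -2 + (-134 + 76)/(109 + (11/2 - ½*(-8))) = -2 - 58/(109 + (11/2 + 4)) = -2 - 58/(109 + 19/2) = -2 - 58/237/2 = -2 - 58*2/237 = -2 - 116/237 = -590/237 ≈ -2.4895)
x*u = -590/237*61 = -35990/237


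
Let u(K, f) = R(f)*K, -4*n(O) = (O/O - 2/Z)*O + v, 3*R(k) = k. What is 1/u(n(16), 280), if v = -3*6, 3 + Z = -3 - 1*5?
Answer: -33/700 ≈ -0.047143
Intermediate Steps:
Z = -11 (Z = -3 + (-3 - 1*5) = -3 + (-3 - 5) = -3 - 8 = -11)
v = -18
R(k) = k/3
n(O) = 9/2 - 13*O/44 (n(O) = -((O/O - 2/(-11))*O - 18)/4 = -((1 - 2*(-1/11))*O - 18)/4 = -((1 + 2/11)*O - 18)/4 = -(13*O/11 - 18)/4 = -(-18 + 13*O/11)/4 = 9/2 - 13*O/44)
u(K, f) = K*f/3 (u(K, f) = (f/3)*K = K*f/3)
1/u(n(16), 280) = 1/((⅓)*(9/2 - 13/44*16)*280) = 1/((⅓)*(9/2 - 52/11)*280) = 1/((⅓)*(-5/22)*280) = 1/(-700/33) = -33/700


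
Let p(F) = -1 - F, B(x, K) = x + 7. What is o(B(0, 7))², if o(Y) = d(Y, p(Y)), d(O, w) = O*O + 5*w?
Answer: 81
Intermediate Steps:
B(x, K) = 7 + x
d(O, w) = O² + 5*w
o(Y) = -5 + Y² - 5*Y (o(Y) = Y² + 5*(-1 - Y) = Y² + (-5 - 5*Y) = -5 + Y² - 5*Y)
o(B(0, 7))² = (-5 + (7 + 0)² - 5*(7 + 0))² = (-5 + 7² - 5*7)² = (-5 + 49 - 35)² = 9² = 81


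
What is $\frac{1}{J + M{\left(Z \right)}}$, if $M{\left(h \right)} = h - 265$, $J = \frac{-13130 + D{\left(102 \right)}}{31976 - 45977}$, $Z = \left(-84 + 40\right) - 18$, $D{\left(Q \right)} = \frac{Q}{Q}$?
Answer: $- \frac{14001}{4565198} \approx -0.0030669$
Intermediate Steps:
$D{\left(Q \right)} = 1$
$Z = -62$ ($Z = -44 - 18 = -62$)
$J = \frac{13129}{14001}$ ($J = \frac{-13130 + 1}{31976 - 45977} = - \frac{13129}{-14001} = \left(-13129\right) \left(- \frac{1}{14001}\right) = \frac{13129}{14001} \approx 0.93772$)
$M{\left(h \right)} = -265 + h$
$\frac{1}{J + M{\left(Z \right)}} = \frac{1}{\frac{13129}{14001} - 327} = \frac{1}{- \frac{4565198}{14001}} = - \frac{14001}{4565198}$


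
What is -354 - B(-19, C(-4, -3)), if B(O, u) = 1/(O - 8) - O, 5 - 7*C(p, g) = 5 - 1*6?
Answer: -10070/27 ≈ -372.96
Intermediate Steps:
C(p, g) = 6/7 (C(p, g) = 5/7 - (5 - 1*6)/7 = 5/7 - (5 - 6)/7 = 5/7 - ⅐*(-1) = 5/7 + ⅐ = 6/7)
B(O, u) = 1/(-8 + O) - O
-354 - B(-19, C(-4, -3)) = -354 - (1 - 1*(-19)² + 8*(-19))/(-8 - 19) = -354 - (1 - 1*361 - 152)/(-27) = -354 - (-1)*(1 - 361 - 152)/27 = -354 - (-1)*(-512)/27 = -354 - 1*512/27 = -354 - 512/27 = -10070/27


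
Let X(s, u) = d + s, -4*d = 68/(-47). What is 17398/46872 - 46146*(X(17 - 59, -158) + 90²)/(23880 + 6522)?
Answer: -7584993739213/620139996 ≈ -12231.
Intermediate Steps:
d = 17/47 (d = -17/(-47) = -17*(-1)/47 = -¼*(-68/47) = 17/47 ≈ 0.36170)
X(s, u) = 17/47 + s
17398/46872 - 46146*(X(17 - 59, -158) + 90²)/(23880 + 6522) = 17398/46872 - 46146*((17/47 + (17 - 59)) + 90²)/(23880 + 6522) = 17398*(1/46872) - 46146/(30402/((17/47 - 42) + 8100)) = 8699/23436 - 46146/(30402/(-1957/47 + 8100)) = 8699/23436 - 46146/(30402/(378743/47)) = 8699/23436 - 46146/(30402*(47/378743)) = 8699/23436 - 46146/1428894/378743 = 8699/23436 - 46146*378743/1428894 = 8699/23436 - 2912912413/238149 = -7584993739213/620139996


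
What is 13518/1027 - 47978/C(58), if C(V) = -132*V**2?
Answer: 3025957135/228018648 ≈ 13.271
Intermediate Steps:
13518/1027 - 47978/C(58) = 13518/1027 - 47978/((-132*58**2)) = 13518*(1/1027) - 47978/((-132*3364)) = 13518/1027 - 47978/(-444048) = 13518/1027 - 47978*(-1/444048) = 13518/1027 + 23989/222024 = 3025957135/228018648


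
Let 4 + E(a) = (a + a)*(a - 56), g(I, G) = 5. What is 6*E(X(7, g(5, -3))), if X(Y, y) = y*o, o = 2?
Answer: -5544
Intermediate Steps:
X(Y, y) = 2*y (X(Y, y) = y*2 = 2*y)
E(a) = -4 + 2*a*(-56 + a) (E(a) = -4 + (a + a)*(a - 56) = -4 + (2*a)*(-56 + a) = -4 + 2*a*(-56 + a))
6*E(X(7, g(5, -3))) = 6*(-4 - 224*5 + 2*(2*5)²) = 6*(-4 - 112*10 + 2*10²) = 6*(-4 - 1120 + 2*100) = 6*(-4 - 1120 + 200) = 6*(-924) = -5544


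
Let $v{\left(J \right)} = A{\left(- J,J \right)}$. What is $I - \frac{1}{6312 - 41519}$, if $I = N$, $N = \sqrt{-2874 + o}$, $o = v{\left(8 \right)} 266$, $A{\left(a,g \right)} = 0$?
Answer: $\frac{1}{35207} + i \sqrt{2874} \approx 2.8403 \cdot 10^{-5} + 53.61 i$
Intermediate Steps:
$v{\left(J \right)} = 0$
$o = 0$ ($o = 0 \cdot 266 = 0$)
$N = i \sqrt{2874}$ ($N = \sqrt{-2874 + 0} = \sqrt{-2874} = i \sqrt{2874} \approx 53.61 i$)
$I = i \sqrt{2874} \approx 53.61 i$
$I - \frac{1}{6312 - 41519} = i \sqrt{2874} - \frac{1}{6312 - 41519} = i \sqrt{2874} - \frac{1}{-35207} = i \sqrt{2874} - - \frac{1}{35207} = i \sqrt{2874} + \frac{1}{35207} = \frac{1}{35207} + i \sqrt{2874}$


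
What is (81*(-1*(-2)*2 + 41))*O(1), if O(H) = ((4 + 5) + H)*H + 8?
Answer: 65610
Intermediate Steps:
O(H) = 8 + H*(9 + H) (O(H) = (9 + H)*H + 8 = H*(9 + H) + 8 = 8 + H*(9 + H))
(81*(-1*(-2)*2 + 41))*O(1) = (81*(-1*(-2)*2 + 41))*(8 + 1² + 9*1) = (81*(2*2 + 41))*(8 + 1 + 9) = (81*(4 + 41))*18 = (81*45)*18 = 3645*18 = 65610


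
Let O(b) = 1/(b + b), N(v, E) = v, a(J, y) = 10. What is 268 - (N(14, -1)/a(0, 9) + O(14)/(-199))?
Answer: 7427481/27860 ≈ 266.60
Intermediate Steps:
O(b) = 1/(2*b)
268 - (N(14, -1)/a(0, 9) + O(14)/(-199)) = 268 - (14/10 + ((½)/14)/(-199)) = 268 - (14*(⅒) + ((½)*(1/14))*(-1/199)) = 268 - (7/5 + (1/28)*(-1/199)) = 268 - (7/5 - 1/5572) = 268 - 1*38999/27860 = 268 - 38999/27860 = 7427481/27860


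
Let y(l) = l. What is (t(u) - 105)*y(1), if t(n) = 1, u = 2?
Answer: -104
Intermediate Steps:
(t(u) - 105)*y(1) = (1 - 105)*1 = -104*1 = -104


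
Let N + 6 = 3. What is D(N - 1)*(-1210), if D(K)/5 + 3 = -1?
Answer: 24200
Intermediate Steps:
N = -3 (N = -6 + 3 = -3)
D(K) = -20 (D(K) = -15 + 5*(-1) = -15 - 5 = -20)
D(N - 1)*(-1210) = -20*(-1210) = 24200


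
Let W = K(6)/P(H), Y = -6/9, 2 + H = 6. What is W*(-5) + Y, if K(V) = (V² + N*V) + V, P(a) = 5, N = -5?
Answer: -38/3 ≈ -12.667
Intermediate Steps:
H = 4 (H = -2 + 6 = 4)
K(V) = V² - 4*V (K(V) = (V² - 5*V) + V = V² - 4*V)
Y = -⅔ (Y = -6*⅑ = -⅔ ≈ -0.66667)
W = 12/5 (W = (6*(-4 + 6))/5 = (6*2)*(⅕) = 12*(⅕) = 12/5 ≈ 2.4000)
W*(-5) + Y = (12/5)*(-5) - ⅔ = -12 - ⅔ = -38/3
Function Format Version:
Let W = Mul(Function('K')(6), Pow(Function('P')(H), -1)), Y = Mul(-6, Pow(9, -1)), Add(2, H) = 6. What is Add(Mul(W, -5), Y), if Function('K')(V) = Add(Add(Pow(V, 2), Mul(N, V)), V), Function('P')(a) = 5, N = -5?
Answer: Rational(-38, 3) ≈ -12.667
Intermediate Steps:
H = 4 (H = Add(-2, 6) = 4)
Function('K')(V) = Add(Pow(V, 2), Mul(-4, V)) (Function('K')(V) = Add(Add(Pow(V, 2), Mul(-5, V)), V) = Add(Pow(V, 2), Mul(-4, V)))
Y = Rational(-2, 3) (Y = Mul(-6, Rational(1, 9)) = Rational(-2, 3) ≈ -0.66667)
W = Rational(12, 5) (W = Mul(Mul(6, Add(-4, 6)), Pow(5, -1)) = Mul(Mul(6, 2), Rational(1, 5)) = Mul(12, Rational(1, 5)) = Rational(12, 5) ≈ 2.4000)
Add(Mul(W, -5), Y) = Add(Mul(Rational(12, 5), -5), Rational(-2, 3)) = Add(-12, Rational(-2, 3)) = Rational(-38, 3)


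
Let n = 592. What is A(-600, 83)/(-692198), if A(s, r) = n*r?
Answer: -24568/346099 ≈ -0.070985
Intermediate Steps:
A(s, r) = 592*r
A(-600, 83)/(-692198) = (592*83)/(-692198) = 49136*(-1/692198) = -24568/346099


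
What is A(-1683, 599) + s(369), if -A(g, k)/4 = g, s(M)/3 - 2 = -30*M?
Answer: -26472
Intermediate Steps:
s(M) = 6 - 90*M (s(M) = 6 + 3*(-30*M) = 6 - 90*M)
A(g, k) = -4*g
A(-1683, 599) + s(369) = -4*(-1683) + (6 - 90*369) = 6732 + (6 - 33210) = 6732 - 33204 = -26472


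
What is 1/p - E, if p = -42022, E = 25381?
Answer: -1066560383/42022 ≈ -25381.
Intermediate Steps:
1/p - E = 1/(-42022) - 1*25381 = -1/42022 - 25381 = -1066560383/42022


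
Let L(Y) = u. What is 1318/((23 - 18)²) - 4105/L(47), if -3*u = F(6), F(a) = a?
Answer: 105261/50 ≈ 2105.2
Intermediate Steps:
u = -2 (u = -⅓*6 = -2)
L(Y) = -2
1318/((23 - 18)²) - 4105/L(47) = 1318/((23 - 18)²) - 4105/(-2) = 1318/(5²) - 4105*(-½) = 1318/25 + 4105/2 = 105261/50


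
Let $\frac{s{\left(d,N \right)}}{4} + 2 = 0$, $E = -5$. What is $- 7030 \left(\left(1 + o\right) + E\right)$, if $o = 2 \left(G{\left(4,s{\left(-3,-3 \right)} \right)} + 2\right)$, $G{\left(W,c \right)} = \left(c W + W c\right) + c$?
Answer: $1012320$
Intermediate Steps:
$s{\left(d,N \right)} = -8$ ($s{\left(d,N \right)} = -8 + 4 \cdot 0 = -8 + 0 = -8$)
$G{\left(W,c \right)} = c + 2 W c$ ($G{\left(W,c \right)} = \left(W c + W c\right) + c = 2 W c + c = c + 2 W c$)
$o = -140$ ($o = 2 \left(- 8 \left(1 + 2 \cdot 4\right) + 2\right) = 2 \left(- 8 \left(1 + 8\right) + 2\right) = 2 \left(\left(-8\right) 9 + 2\right) = 2 \left(-72 + 2\right) = 2 \left(-70\right) = -140$)
$- 7030 \left(\left(1 + o\right) + E\right) = - 7030 \left(\left(1 - 140\right) - 5\right) = - 7030 \left(-139 - 5\right) = \left(-7030\right) \left(-144\right) = 1012320$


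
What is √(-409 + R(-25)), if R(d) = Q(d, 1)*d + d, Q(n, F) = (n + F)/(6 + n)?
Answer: I*√168074/19 ≈ 21.577*I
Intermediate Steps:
Q(n, F) = (F + n)/(6 + n)
R(d) = d + d*(1 + d)/(6 + d) (R(d) = ((1 + d)/(6 + d))*d + d = d*(1 + d)/(6 + d) + d = d + d*(1 + d)/(6 + d))
√(-409 + R(-25)) = √(-409 - 25*(7 + 2*(-25))/(6 - 25)) = √(-409 - 25*(7 - 50)/(-19)) = √(-409 - 25*(-1/19)*(-43)) = √(-409 - 1075/19) = √(-8846/19) = I*√168074/19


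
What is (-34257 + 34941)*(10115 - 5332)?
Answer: 3271572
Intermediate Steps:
(-34257 + 34941)*(10115 - 5332) = 684*4783 = 3271572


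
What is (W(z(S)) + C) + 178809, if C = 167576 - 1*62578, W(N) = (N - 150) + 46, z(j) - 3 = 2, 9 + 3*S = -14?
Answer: 283708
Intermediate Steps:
S = -23/3 (S = -3 + (1/3)*(-14) = -3 - 14/3 = -23/3 ≈ -7.6667)
z(j) = 5 (z(j) = 3 + 2 = 5)
W(N) = -104 + N (W(N) = (-150 + N) + 46 = -104 + N)
C = 104998 (C = 167576 - 62578 = 104998)
(W(z(S)) + C) + 178809 = ((-104 + 5) + 104998) + 178809 = (-99 + 104998) + 178809 = 104899 + 178809 = 283708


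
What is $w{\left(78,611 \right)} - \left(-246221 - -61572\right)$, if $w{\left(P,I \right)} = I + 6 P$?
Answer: $185728$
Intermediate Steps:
$w{\left(78,611 \right)} - \left(-246221 - -61572\right) = \left(611 + 6 \cdot 78\right) - \left(-246221 - -61572\right) = \left(611 + 468\right) - \left(-246221 + 61572\right) = 1079 - -184649 = 1079 + 184649 = 185728$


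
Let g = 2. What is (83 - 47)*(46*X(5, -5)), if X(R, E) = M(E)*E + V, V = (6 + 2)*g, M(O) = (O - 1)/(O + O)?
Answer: 21528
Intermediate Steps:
M(O) = (-1 + O)/(2*O) (M(O) = (-1 + O)/((2*O)) = (-1 + O)*(1/(2*O)) = (-1 + O)/(2*O))
V = 16 (V = (6 + 2)*2 = 8*2 = 16)
X(R, E) = 31/2 + E/2 (X(R, E) = ((-1 + E)/(2*E))*E + 16 = (-1/2 + E/2) + 16 = 31/2 + E/2)
(83 - 47)*(46*X(5, -5)) = (83 - 47)*(46*(31/2 + (1/2)*(-5))) = 36*(46*(31/2 - 5/2)) = 36*(46*13) = 36*598 = 21528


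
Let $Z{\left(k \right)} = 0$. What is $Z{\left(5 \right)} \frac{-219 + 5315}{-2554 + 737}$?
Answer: $0$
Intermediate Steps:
$Z{\left(5 \right)} \frac{-219 + 5315}{-2554 + 737} = 0 \frac{-219 + 5315}{-2554 + 737} = 0 \frac{5096}{-1817} = 0 \cdot 5096 \left(- \frac{1}{1817}\right) = 0 \left(- \frac{5096}{1817}\right) = 0$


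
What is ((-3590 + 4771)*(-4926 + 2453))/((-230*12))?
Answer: 2920613/2760 ≈ 1058.2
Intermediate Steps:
((-3590 + 4771)*(-4926 + 2453))/((-230*12)) = (1181*(-2473))/(-2760) = -2920613*(-1/2760) = 2920613/2760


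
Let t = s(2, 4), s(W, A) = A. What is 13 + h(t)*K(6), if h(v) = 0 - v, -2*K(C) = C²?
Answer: 85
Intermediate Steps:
K(C) = -C²/2
t = 4
h(v) = -v
13 + h(t)*K(6) = 13 + (-1*4)*(-½*6²) = 13 - (-2)*36 = 13 - 4*(-18) = 13 + 72 = 85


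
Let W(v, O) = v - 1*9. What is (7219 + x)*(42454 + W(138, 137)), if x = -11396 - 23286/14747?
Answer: -2624028547415/14747 ≈ -1.7794e+8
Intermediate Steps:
W(v, O) = -9 + v (W(v, O) = v - 9 = -9 + v)
x = -168080098/14747 (x = -11396 - 23286*1/14747 = -11396 - 23286/14747 = -168080098/14747 ≈ -11398.)
(7219 + x)*(42454 + W(138, 137)) = (7219 - 168080098/14747)*(42454 + (-9 + 138)) = -61621505*(42454 + 129)/14747 = -61621505/14747*42583 = -2624028547415/14747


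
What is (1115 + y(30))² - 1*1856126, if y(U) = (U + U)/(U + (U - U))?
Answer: -608437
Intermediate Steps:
y(U) = 2 (y(U) = (2*U)/(U + 0) = (2*U)/U = 2)
(1115 + y(30))² - 1*1856126 = (1115 + 2)² - 1*1856126 = 1117² - 1856126 = 1247689 - 1856126 = -608437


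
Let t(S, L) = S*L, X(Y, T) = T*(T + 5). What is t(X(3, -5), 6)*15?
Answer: 0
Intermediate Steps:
X(Y, T) = T*(5 + T)
t(S, L) = L*S
t(X(3, -5), 6)*15 = (6*(-5*(5 - 5)))*15 = (6*(-5*0))*15 = (6*0)*15 = 0*15 = 0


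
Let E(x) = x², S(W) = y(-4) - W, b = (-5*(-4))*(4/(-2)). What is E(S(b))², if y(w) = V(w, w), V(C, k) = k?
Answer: 1679616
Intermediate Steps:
b = -40 (b = 20*(4*(-½)) = 20*(-2) = -40)
y(w) = w
S(W) = -4 - W
E(S(b))² = ((-4 - 1*(-40))²)² = ((-4 + 40)²)² = (36²)² = 1296² = 1679616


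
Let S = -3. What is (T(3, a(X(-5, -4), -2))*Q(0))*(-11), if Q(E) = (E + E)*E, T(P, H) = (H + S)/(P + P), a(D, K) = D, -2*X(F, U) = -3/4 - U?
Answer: 0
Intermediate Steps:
X(F, U) = 3/8 + U/2 (X(F, U) = -(-3/4 - U)/2 = -(-3*¼ - U)/2 = -(-¾ - U)/2 = 3/8 + U/2)
T(P, H) = (-3 + H)/(2*P) (T(P, H) = (H - 3)/(P + P) = (-3 + H)/((2*P)) = (-3 + H)*(1/(2*P)) = (-3 + H)/(2*P))
Q(E) = 2*E² (Q(E) = (2*E)*E = 2*E²)
(T(3, a(X(-5, -4), -2))*Q(0))*(-11) = (((½)*(-3 + (3/8 + (½)*(-4)))/3)*(2*0²))*(-11) = (((½)*(⅓)*(-3 + (3/8 - 2)))*(2*0))*(-11) = (((½)*(⅓)*(-3 - 13/8))*0)*(-11) = (((½)*(⅓)*(-37/8))*0)*(-11) = -37/48*0*(-11) = 0*(-11) = 0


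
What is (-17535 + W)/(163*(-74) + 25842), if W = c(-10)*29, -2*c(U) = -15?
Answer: -6927/5512 ≈ -1.2567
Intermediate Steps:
c(U) = 15/2 (c(U) = -½*(-15) = 15/2)
W = 435/2 (W = (15/2)*29 = 435/2 ≈ 217.50)
(-17535 + W)/(163*(-74) + 25842) = (-17535 + 435/2)/(163*(-74) + 25842) = -34635/(2*(-12062 + 25842)) = -34635/2/13780 = -34635/2*1/13780 = -6927/5512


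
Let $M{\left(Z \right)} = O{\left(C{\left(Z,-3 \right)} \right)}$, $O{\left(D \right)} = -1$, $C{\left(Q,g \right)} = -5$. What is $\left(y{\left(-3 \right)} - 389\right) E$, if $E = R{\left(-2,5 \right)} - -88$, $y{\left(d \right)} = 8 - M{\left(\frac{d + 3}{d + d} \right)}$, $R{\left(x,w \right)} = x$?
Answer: $-32680$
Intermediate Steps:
$M{\left(Z \right)} = -1$
$y{\left(d \right)} = 9$ ($y{\left(d \right)} = 8 - -1 = 8 + 1 = 9$)
$E = 86$ ($E = -2 - -88 = -2 + 88 = 86$)
$\left(y{\left(-3 \right)} - 389\right) E = \left(9 - 389\right) 86 = \left(-380\right) 86 = -32680$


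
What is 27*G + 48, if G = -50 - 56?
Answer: -2814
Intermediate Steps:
G = -106
27*G + 48 = 27*(-106) + 48 = -2862 + 48 = -2814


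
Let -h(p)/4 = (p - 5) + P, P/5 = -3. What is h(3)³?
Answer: 314432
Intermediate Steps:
P = -15 (P = 5*(-3) = -15)
h(p) = 80 - 4*p (h(p) = -4*((p - 5) - 15) = -4*((-5 + p) - 15) = -4*(-20 + p) = 80 - 4*p)
h(3)³ = (80 - 4*3)³ = (80 - 12)³ = 68³ = 314432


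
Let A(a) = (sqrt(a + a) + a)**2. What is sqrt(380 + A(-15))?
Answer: sqrt(575 - 30*I*sqrt(30)) ≈ 24.218 - 3.3925*I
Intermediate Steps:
A(a) = (a + sqrt(2)*sqrt(a))**2 (A(a) = (sqrt(2*a) + a)**2 = (sqrt(2)*sqrt(a) + a)**2 = (a + sqrt(2)*sqrt(a))**2)
sqrt(380 + A(-15)) = sqrt(380 + (-15 + sqrt(2)*sqrt(-15))**2) = sqrt(380 + (-15 + sqrt(2)*(I*sqrt(15)))**2) = sqrt(380 + (-15 + I*sqrt(30))**2)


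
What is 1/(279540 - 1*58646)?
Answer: 1/220894 ≈ 4.5271e-6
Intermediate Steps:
1/(279540 - 1*58646) = 1/(279540 - 58646) = 1/220894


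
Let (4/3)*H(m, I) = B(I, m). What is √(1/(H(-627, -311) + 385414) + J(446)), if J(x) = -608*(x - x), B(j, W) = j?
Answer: 2*√1540723/1540723 ≈ 0.0016113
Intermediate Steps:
H(m, I) = 3*I/4
J(x) = 0 (J(x) = -608*0 = 0)
√(1/(H(-627, -311) + 385414) + J(446)) = √(1/((¾)*(-311) + 385414) + 0) = √(1/(-933/4 + 385414) + 0) = √(1/(1540723/4) + 0) = √(4/1540723 + 0) = √(4/1540723) = 2*√1540723/1540723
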